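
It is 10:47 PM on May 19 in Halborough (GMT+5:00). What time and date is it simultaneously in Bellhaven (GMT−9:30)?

8:17 AM on May 19

In UTC: 10:47 PM − 5:00 = 5:47 PM on May 19.
Bellhaven is UTC−9:30: 5:47 PM − 9:30 = 8:17 AM on May 19.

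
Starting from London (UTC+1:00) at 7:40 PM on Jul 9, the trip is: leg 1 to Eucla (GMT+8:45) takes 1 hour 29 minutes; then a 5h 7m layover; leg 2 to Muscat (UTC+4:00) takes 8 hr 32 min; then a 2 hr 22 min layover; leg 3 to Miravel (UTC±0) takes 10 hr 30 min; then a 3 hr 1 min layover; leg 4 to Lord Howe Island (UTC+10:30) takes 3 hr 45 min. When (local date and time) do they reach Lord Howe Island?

3:56 PM on Jul 11

Convert departure to UTC: 7:40 PM − 1:00 = 6:40 PM UTC on Jul 9.
Add 1 hour 29 minutes leg 1 → 8:09 PM UTC.
Add 5 hours and 7 minutes layover in Eucla → 1:16 AM UTC (Jul 10).
Add 8 hours and 32 minutes leg 2 → 9:48 AM UTC.
Add 2 hours and 22 minutes layover in Muscat → 12:10 PM UTC.
Add 10 hours and 30 minutes leg 3 → 10:40 PM UTC.
Add 3 hours and 1 minute layover in Miravel → 1:41 AM UTC (Jul 11).
Add 3 hours 45 minutes leg 4 → 5:26 AM UTC.
Lord Howe Island is UTC+10:30, so local arrival = 5:26 AM + 10:30 = 3:56 PM on Jul 11.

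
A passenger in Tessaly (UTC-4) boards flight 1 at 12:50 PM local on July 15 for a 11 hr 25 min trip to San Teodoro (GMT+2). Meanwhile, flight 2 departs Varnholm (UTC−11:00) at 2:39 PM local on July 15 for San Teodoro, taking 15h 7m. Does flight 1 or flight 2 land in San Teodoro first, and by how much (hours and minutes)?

the first, by 12 hours 31 minutes

Flight 1 in UTC: 12:50 PM + 4:00 = 4:50 PM on Jul 15.
+11 hours 25 minutes → arrive 4:15 AM UTC on Jul 16.
Flight 2 in UTC: 2:39 PM + 11:00 = 1:39 AM on Jul 16.
+15 hours 7 minutes → arrive 4:46 PM UTC on Jul 16.
Flight 1 lands earlier by 12 hours 31 minutes.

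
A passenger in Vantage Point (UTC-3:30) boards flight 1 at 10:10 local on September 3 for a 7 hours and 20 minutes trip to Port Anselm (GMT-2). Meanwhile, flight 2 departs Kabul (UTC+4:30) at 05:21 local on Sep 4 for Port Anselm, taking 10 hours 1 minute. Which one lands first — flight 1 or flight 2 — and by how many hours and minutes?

the first, by 13 hours 52 minutes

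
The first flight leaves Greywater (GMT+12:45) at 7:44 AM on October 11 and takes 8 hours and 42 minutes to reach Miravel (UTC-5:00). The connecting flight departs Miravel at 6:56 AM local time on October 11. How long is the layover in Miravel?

8 hours 15 minutes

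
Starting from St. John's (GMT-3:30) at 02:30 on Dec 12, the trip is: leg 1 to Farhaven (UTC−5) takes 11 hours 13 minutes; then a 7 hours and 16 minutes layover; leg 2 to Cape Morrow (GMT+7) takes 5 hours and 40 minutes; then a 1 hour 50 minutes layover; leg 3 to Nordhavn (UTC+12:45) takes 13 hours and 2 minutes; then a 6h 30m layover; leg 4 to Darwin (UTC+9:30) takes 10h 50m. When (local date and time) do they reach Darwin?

Convert departure to UTC: 02:30 + 3:30 = 06:00 UTC on Dec 12.
Add 11 hours 13 minutes leg 1 → 17:13 UTC.
Add 7 hours and 16 minutes layover in Farhaven → 00:29 UTC (Dec 13).
Add 5 hours 40 minutes leg 2 → 06:09 UTC.
Add 1 hour 50 minutes layover in Cape Morrow → 07:59 UTC.
Add 13 hours and 2 minutes leg 3 → 21:01 UTC.
Add 6 hours 30 minutes layover in Nordhavn → 03:31 UTC (Dec 14).
Add 10 hours 50 minutes leg 4 → 14:21 UTC.
Darwin is UTC+9:30, so local arrival = 14:21 + 9:30 = 23:51 on Dec 14.

23:51 on December 14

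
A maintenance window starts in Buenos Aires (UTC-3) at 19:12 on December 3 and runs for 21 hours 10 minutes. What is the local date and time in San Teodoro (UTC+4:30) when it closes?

Convert start to UTC: 19:12 + 3:00 = 22:12 UTC on Dec 3.
Add 21 hours 10 minutes duration → 19:22 UTC (Dec 4).
San Teodoro is UTC+4:30, so local end time = 19:22 + 4:30 = 23:52 on Dec 4.

23:52 on December 4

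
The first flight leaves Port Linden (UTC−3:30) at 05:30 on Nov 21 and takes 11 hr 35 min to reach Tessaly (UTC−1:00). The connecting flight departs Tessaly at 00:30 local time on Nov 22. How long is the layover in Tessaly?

Convert departure to UTC: 05:30 + 3:30 = 09:00 UTC on Nov 21.
Add 11 hours 35 minutes flight time → 20:35 UTC.
Tessaly is UTC−1:00, so local arrival = 20:35 − 1:00 = 19:35 on Nov 21.
Layover = 00:30 − 19:35 (+1 day) = 4 hours 55 minutes.

4 hours 55 minutes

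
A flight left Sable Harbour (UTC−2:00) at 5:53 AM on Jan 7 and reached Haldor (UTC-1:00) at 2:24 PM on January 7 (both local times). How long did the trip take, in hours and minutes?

7 hours 31 minutes

Departure in UTC: 5:53 AM + 2:00 = 7:53 AM on Jan 7.
Arrival in UTC: 2:24 PM + 1:00 = 3:24 PM on Jan 7.
Elapsed = 3:24 PM − 7:53 AM = 7 hours 31 minutes.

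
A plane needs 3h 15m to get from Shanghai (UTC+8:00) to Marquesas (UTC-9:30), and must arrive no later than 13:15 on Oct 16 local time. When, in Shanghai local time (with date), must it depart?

03:30 on Oct 17

Target arrival in UTC: 13:15 + 9:30 = 22:45 on Oct 16.
Subtract 3 hours 15 minutes → departure 19:30 UTC on Oct 16.
Shanghai is UTC+8:00: 19:30 + 8:00 = 03:30 on Oct 17.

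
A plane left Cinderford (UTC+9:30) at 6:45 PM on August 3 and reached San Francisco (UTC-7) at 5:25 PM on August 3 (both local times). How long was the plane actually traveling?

Departure in UTC: 6:45 PM − 9:30 = 9:15 AM on Aug 3.
Arrival in UTC: 5:25 PM + 7:00 = 12:25 AM on Aug 4.
Elapsed = 12:25 AM − 9:15 AM (+1 day) = 15 hours 10 minutes.

15 hours 10 minutes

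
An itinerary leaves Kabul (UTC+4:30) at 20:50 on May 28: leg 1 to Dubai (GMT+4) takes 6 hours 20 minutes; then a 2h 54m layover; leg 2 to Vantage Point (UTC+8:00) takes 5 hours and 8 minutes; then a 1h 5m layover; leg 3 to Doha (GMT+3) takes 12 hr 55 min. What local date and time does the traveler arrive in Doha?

23:42 on May 29

Convert departure to UTC: 20:50 − 4:30 = 16:20 UTC on May 28.
Add 6 hours 20 minutes leg 1 → 22:40 UTC.
Add 2 hours 54 minutes layover in Dubai → 01:34 UTC (May 29).
Add 5 hours and 8 minutes leg 2 → 06:42 UTC.
Add 1 hour and 5 minutes layover in Vantage Point → 07:47 UTC.
Add 12 hours 55 minutes leg 3 → 20:42 UTC.
Doha is UTC+3:00, so local arrival = 20:42 + 3:00 = 23:42 on May 29.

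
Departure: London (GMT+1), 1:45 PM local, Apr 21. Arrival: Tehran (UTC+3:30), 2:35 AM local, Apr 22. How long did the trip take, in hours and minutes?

10 hours 20 minutes

Departure in UTC: 1:45 PM − 1:00 = 12:45 PM on Apr 21.
Arrival in UTC: 2:35 AM − 3:30 = 11:05 PM on Apr 21.
Elapsed = 11:05 PM − 12:45 PM = 10 hours 20 minutes.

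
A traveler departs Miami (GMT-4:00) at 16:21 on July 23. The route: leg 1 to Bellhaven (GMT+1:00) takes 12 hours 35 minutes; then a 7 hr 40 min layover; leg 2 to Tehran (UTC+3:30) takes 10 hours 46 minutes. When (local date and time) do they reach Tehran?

Convert departure to UTC: 16:21 + 4:00 = 20:21 UTC on Jul 23.
Add 12 hours and 35 minutes leg 1 → 08:56 UTC (Jul 24).
Add 7 hours and 40 minutes layover in Bellhaven → 16:36 UTC.
Add 10 hours and 46 minutes leg 2 → 03:22 UTC (Jul 25).
Tehran is UTC+3:30, so local arrival = 03:22 + 3:30 = 06:52 on Jul 25.

06:52 on July 25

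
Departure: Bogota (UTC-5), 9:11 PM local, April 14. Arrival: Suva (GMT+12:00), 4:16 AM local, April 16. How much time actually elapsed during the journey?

14 hours 5 minutes

Suva is 17:00 ahead of Bogota.
Clock-face elapsed time (ignoring zones) is 31 hours 5 minutes.
Actual elapsed = 31 hours 5 minutes − 17:00 = 14 hours 5 minutes.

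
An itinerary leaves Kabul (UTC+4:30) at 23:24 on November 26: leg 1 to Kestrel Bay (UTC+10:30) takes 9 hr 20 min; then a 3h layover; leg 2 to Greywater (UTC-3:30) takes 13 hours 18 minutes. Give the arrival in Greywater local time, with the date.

17:02 on November 27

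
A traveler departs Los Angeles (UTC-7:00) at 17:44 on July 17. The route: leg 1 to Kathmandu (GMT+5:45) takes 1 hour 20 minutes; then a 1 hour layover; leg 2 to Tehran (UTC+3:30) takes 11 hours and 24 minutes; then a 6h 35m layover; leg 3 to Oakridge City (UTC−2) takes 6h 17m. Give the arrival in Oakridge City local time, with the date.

01:20 on July 19

Convert departure to UTC: 17:44 + 7:00 = 00:44 UTC on Jul 18.
Add 1 hour and 20 minutes leg 1 → 02:04 UTC.
Add 1 hour layover in Kathmandu → 03:04 UTC.
Add 11 hours 24 minutes leg 2 → 14:28 UTC.
Add 6 hours and 35 minutes layover in Tehran → 21:03 UTC.
Add 6 hours and 17 minutes leg 3 → 03:20 UTC (Jul 19).
Oakridge City is UTC−2:00, so local arrival = 03:20 − 2:00 = 01:20 on Jul 19.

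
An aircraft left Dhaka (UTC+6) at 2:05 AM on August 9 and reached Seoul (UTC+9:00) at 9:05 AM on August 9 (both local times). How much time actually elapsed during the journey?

4 hours

Seoul is 3:00 ahead of Dhaka.
Clock-face elapsed time (ignoring zones) is 7 hours.
Actual elapsed = 7 hours − 3:00 = 4 hours.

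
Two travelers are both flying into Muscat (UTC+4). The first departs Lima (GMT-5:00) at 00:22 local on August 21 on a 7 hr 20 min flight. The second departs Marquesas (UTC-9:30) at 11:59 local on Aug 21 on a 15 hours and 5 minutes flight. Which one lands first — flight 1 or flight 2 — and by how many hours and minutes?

Flight 1 in UTC: 00:22 + 5:00 = 05:22 on Aug 21.
+7 hours 20 minutes → arrive 12:42 UTC on Aug 21.
Flight 2 in UTC: 11:59 + 9:30 = 21:29 on Aug 21.
+15 hours and 5 minutes → arrive 12:34 UTC on Aug 22.
Flight 1 lands earlier by 23 hours 52 minutes.

the first, by 23 hours 52 minutes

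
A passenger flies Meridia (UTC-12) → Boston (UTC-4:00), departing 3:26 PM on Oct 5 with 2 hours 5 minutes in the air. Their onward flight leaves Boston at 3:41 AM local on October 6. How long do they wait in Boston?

2 hours 10 minutes

Convert departure to UTC: 3:26 PM + 12:00 = 3:26 AM UTC on Oct 6.
Add 2 hours and 5 minutes flight time → 5:31 AM UTC.
Boston is UTC−4:00, so local arrival = 5:31 AM − 4:00 = 1:31 AM on Oct 6.
Layover = 3:41 AM − 1:31 AM = 2 hours 10 minutes.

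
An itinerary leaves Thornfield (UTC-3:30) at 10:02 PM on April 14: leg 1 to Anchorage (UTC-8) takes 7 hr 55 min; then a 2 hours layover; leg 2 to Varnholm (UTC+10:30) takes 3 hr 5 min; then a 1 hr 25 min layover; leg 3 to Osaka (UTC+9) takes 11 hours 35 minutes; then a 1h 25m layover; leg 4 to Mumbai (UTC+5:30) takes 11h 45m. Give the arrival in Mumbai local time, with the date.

10:12 PM on April 16

Convert departure to UTC: 10:02 PM + 3:30 = 1:32 AM UTC on Apr 15.
Add 7 hours 55 minutes leg 1 → 9:27 AM UTC.
Add 2 hours layover in Anchorage → 11:27 AM UTC.
Add 3 hours and 5 minutes leg 2 → 2:32 PM UTC.
Add 1 hour and 25 minutes layover in Varnholm → 3:57 PM UTC.
Add 11 hours and 35 minutes leg 3 → 3:32 AM UTC (Apr 16).
Add 1 hour and 25 minutes layover in Osaka → 4:57 AM UTC.
Add 11 hours and 45 minutes leg 4 → 4:42 PM UTC.
Mumbai is UTC+5:30, so local arrival = 4:42 PM + 5:30 = 10:12 PM on Apr 16.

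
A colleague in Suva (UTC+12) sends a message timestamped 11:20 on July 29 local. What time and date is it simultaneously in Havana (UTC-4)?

19:20 on July 28

In UTC: 11:20 − 12:00 = 23:20 on Jul 28.
Havana is UTC−4:00: 23:20 − 4:00 = 19:20 on Jul 28.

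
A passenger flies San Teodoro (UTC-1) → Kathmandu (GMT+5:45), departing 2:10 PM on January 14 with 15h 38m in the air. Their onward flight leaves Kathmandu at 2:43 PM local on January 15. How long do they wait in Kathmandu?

2 hours 10 minutes

Convert departure to UTC: 2:10 PM + 1:00 = 3:10 PM UTC on Jan 14.
Add 15 hours 38 minutes flight time → 6:48 AM UTC (Jan 15).
Kathmandu is UTC+5:45, so local arrival = 6:48 AM + 5:45 = 12:33 PM on Jan 15.
Layover = 2:43 PM − 12:33 PM = 2 hours 10 minutes.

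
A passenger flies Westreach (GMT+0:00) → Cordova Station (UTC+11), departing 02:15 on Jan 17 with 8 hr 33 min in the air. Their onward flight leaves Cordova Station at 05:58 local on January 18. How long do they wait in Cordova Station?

8 hours 10 minutes

Westreach is at UTC+0, so departure is already 02:15 UTC on Jan 17.
Add 8 hours 33 minutes flight time → 10:48 UTC.
Cordova Station is UTC+11:00, so local arrival = 10:48 + 11:00 = 21:48 on Jan 17.
Layover = 05:58 − 21:48 (+1 day) = 8 hours 10 minutes.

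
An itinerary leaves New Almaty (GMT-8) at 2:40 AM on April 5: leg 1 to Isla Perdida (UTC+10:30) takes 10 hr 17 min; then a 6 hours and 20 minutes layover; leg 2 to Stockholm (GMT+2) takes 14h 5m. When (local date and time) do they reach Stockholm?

7:22 PM on April 6

Convert departure to UTC: 2:40 AM + 8:00 = 10:40 AM UTC on Apr 5.
Add 10 hours and 17 minutes leg 1 → 8:57 PM UTC.
Add 6 hours and 20 minutes layover in Isla Perdida → 3:17 AM UTC (Apr 6).
Add 14 hours and 5 minutes leg 2 → 5:22 PM UTC.
Stockholm is UTC+2:00, so local arrival = 5:22 PM + 2:00 = 7:22 PM on Apr 6.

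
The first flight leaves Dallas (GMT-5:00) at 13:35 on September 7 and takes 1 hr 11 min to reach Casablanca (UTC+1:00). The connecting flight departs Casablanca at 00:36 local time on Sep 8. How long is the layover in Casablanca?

3 hours 50 minutes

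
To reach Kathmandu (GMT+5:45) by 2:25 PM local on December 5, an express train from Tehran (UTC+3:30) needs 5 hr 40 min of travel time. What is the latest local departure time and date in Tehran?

6:30 AM on December 5

Target arrival in UTC: 2:25 PM − 5:45 = 8:40 AM on Dec 5.
Subtract 5 hours 40 minutes → departure 3:00 AM UTC on Dec 5.
Tehran is UTC+3:30: 3:00 AM + 3:30 = 6:30 AM on Dec 5.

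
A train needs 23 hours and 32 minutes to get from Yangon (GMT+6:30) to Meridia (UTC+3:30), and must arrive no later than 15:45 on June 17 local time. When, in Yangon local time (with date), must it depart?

19:13 on June 16

Target arrival in UTC: 15:45 − 3:30 = 12:15 on Jun 17.
Subtract 23 hours 32 minutes → departure 12:43 UTC on Jun 16.
Yangon is UTC+6:30: 12:43 + 6:30 = 19:13 on Jun 16.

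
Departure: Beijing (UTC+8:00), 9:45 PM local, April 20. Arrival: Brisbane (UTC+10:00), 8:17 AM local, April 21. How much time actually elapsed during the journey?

8 hours 32 minutes

Brisbane is 2:00 ahead of Beijing.
Clock-face elapsed time (ignoring zones) is 10 hours 32 minutes.
Actual elapsed = 10 hours 32 minutes − 2:00 = 8 hours 32 minutes.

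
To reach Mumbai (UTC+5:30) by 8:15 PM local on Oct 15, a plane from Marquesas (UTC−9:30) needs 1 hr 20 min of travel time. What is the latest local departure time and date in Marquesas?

3:55 AM on October 15

Target arrival in UTC: 8:15 PM − 5:30 = 2:45 PM on Oct 15.
Subtract 1 hour 20 minutes → departure 1:25 PM UTC on Oct 15.
Marquesas is UTC−9:30: 1:25 PM − 9:30 = 3:55 AM on Oct 15.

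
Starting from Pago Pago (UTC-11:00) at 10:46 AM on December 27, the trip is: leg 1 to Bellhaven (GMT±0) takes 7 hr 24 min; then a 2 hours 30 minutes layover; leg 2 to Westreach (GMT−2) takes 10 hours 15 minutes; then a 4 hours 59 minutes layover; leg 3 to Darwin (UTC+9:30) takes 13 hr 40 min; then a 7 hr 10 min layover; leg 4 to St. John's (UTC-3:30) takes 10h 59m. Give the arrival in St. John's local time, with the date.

Convert departure to UTC: 10:46 AM + 11:00 = 9:46 PM UTC on Dec 27.
Add 7 hours 24 minutes leg 1 → 5:10 AM UTC (Dec 28).
Add 2 hours and 30 minutes layover in Bellhaven → 7:40 AM UTC.
Add 10 hours 15 minutes leg 2 → 5:55 PM UTC.
Add 4 hours and 59 minutes layover in Westreach → 10:54 PM UTC.
Add 13 hours 40 minutes leg 3 → 12:34 PM UTC (Dec 29).
Add 7 hours 10 minutes layover in Darwin → 7:44 PM UTC.
Add 10 hours 59 minutes leg 4 → 6:43 AM UTC (Dec 30).
St. John's is UTC−3:30, so local arrival = 6:43 AM − 3:30 = 3:13 AM on Dec 30.

3:13 AM on December 30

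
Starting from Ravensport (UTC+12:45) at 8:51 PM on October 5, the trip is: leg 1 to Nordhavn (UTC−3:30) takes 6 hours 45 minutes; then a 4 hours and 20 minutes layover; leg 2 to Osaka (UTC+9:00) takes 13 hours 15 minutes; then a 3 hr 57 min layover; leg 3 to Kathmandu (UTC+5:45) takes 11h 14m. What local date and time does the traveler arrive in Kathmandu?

Convert departure to UTC: 8:51 PM − 12:45 = 8:06 AM UTC on Oct 5.
Add 6 hours and 45 minutes leg 1 → 2:51 PM UTC.
Add 4 hours 20 minutes layover in Nordhavn → 7:11 PM UTC.
Add 13 hours 15 minutes leg 2 → 8:26 AM UTC (Oct 6).
Add 3 hours 57 minutes layover in Osaka → 12:23 PM UTC.
Add 11 hours and 14 minutes leg 3 → 11:37 PM UTC.
Kathmandu is UTC+5:45, so local arrival = 11:37 PM + 5:45 = 5:22 AM on Oct 7.

5:22 AM on Oct 7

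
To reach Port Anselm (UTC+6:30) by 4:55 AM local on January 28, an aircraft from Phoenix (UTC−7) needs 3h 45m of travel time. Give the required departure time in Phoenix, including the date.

11:40 AM on Jan 27

Target arrival in UTC: 4:55 AM − 6:30 = 10:25 PM on Jan 27.
Subtract 3 hours and 45 minutes → departure 6:40 PM UTC on Jan 27.
Phoenix is UTC−7:00: 6:40 PM − 7:00 = 11:40 AM on Jan 27.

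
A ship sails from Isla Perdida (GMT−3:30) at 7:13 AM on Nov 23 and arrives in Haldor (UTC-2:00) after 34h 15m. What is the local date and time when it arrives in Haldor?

Convert departure to UTC: 7:13 AM + 3:30 = 10:43 AM UTC on Nov 23.
Add 34 hours and 15 minutes travel time → 8:58 PM UTC (Nov 24).
Haldor is UTC−2:00, so local arrival = 8:58 PM − 2:00 = 6:58 PM on Nov 24.

6:58 PM on November 24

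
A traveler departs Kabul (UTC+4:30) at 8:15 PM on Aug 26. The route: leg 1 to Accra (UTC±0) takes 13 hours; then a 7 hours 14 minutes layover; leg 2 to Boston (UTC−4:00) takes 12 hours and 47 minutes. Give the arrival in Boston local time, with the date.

8:46 PM on Aug 27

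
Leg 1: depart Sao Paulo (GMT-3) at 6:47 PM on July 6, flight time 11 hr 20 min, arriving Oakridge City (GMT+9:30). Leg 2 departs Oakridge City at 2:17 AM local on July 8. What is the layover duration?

Convert departure to UTC: 6:47 PM + 3:00 = 9:47 PM UTC on Jul 6.
Add 11 hours and 20 minutes flight time → 9:07 AM UTC (Jul 7).
Oakridge City is UTC+9:30, so local arrival = 9:07 AM + 9:30 = 6:37 PM on Jul 7.
Layover = 2:17 AM − 6:37 PM (+1 day) = 7 hours 40 minutes.

7 hours 40 minutes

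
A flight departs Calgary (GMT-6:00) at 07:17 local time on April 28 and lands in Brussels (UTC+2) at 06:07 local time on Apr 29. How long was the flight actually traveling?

14 hours 50 minutes

Departure in UTC: 07:17 + 6:00 = 13:17 on Apr 28.
Arrival in UTC: 06:07 − 2:00 = 04:07 on Apr 29.
Elapsed = 04:07 − 13:17 (+1 day) = 14 hours 50 minutes.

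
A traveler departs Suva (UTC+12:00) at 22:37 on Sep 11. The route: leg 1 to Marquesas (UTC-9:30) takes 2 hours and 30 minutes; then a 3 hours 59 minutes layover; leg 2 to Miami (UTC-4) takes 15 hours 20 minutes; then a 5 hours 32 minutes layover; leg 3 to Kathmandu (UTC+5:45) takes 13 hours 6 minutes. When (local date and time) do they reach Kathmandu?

08:49 on Sep 13

Convert departure to UTC: 22:37 − 12:00 = 10:37 UTC on Sep 11.
Add 2 hours and 30 minutes leg 1 → 13:07 UTC.
Add 3 hours and 59 minutes layover in Marquesas → 17:06 UTC.
Add 15 hours and 20 minutes leg 2 → 08:26 UTC (Sep 12).
Add 5 hours 32 minutes layover in Miami → 13:58 UTC.
Add 13 hours 6 minutes leg 3 → 03:04 UTC (Sep 13).
Kathmandu is UTC+5:45, so local arrival = 03:04 + 5:45 = 08:49 on Sep 13.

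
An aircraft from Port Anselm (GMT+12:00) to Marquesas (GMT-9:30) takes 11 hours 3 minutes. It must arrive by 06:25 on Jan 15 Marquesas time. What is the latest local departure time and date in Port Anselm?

Target arrival in UTC: 06:25 + 9:30 = 15:55 on Jan 15.
Subtract 11 hours and 3 minutes → departure 04:52 UTC on Jan 15.
Port Anselm is UTC+12:00: 04:52 + 12:00 = 16:52 on Jan 15.

16:52 on Jan 15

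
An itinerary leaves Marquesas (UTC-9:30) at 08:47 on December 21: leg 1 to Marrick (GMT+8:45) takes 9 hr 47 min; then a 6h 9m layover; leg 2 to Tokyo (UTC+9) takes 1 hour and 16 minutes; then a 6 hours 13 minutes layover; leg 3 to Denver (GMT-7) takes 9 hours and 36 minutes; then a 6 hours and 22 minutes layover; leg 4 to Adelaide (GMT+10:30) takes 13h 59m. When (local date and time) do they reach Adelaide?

Convert departure to UTC: 08:47 + 9:30 = 18:17 UTC on Dec 21.
Add 9 hours 47 minutes leg 1 → 04:04 UTC (Dec 22).
Add 6 hours 9 minutes layover in Marrick → 10:13 UTC.
Add 1 hour and 16 minutes leg 2 → 11:29 UTC.
Add 6 hours 13 minutes layover in Tokyo → 17:42 UTC.
Add 9 hours 36 minutes leg 3 → 03:18 UTC (Dec 23).
Add 6 hours 22 minutes layover in Denver → 09:40 UTC.
Add 13 hours and 59 minutes leg 4 → 23:39 UTC.
Adelaide is UTC+10:30, so local arrival = 23:39 + 10:30 = 10:09 on Dec 24.

10:09 on December 24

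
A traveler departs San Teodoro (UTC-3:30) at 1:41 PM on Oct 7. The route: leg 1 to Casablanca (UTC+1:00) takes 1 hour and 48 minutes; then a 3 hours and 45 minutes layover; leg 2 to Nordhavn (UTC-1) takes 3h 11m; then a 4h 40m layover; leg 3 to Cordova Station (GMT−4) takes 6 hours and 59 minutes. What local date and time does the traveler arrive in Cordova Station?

Convert departure to UTC: 1:41 PM + 3:30 = 5:11 PM UTC on Oct 7.
Add 1 hour 48 minutes leg 1 → 6:59 PM UTC.
Add 3 hours 45 minutes layover in Casablanca → 10:44 PM UTC.
Add 3 hours and 11 minutes leg 2 → 1:55 AM UTC (Oct 8).
Add 4 hours and 40 minutes layover in Nordhavn → 6:35 AM UTC.
Add 6 hours and 59 minutes leg 3 → 1:34 PM UTC.
Cordova Station is UTC−4:00, so local arrival = 1:34 PM − 4:00 = 9:34 AM on Oct 8.

9:34 AM on Oct 8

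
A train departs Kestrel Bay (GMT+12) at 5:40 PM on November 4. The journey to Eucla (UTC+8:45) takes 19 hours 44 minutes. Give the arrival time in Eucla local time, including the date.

Eucla is 3:15 behind Kestrel Bay.
After 19 hours and 44 minutes it is 1:24 PM (Nov 5) in Kestrel Bay.
Shift by the zone difference: 1:24 PM − 3:15 = 10:09 AM on Nov 5 in Eucla.

10:09 AM on November 5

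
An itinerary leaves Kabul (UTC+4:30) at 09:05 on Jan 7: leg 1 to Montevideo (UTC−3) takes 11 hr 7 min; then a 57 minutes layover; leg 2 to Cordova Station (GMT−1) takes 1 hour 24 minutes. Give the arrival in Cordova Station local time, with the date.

17:03 on January 7

Convert departure to UTC: 09:05 − 4:30 = 04:35 UTC on Jan 7.
Add 11 hours and 7 minutes leg 1 → 15:42 UTC.
Add 57 minutes layover in Montevideo → 16:39 UTC.
Add 1 hour 24 minutes leg 2 → 18:03 UTC.
Cordova Station is UTC−1:00, so local arrival = 18:03 − 1:00 = 17:03 on Jan 7.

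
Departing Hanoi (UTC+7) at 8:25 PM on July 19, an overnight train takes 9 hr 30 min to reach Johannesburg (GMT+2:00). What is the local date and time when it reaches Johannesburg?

12:55 AM on July 20

Convert departure to UTC: 8:25 PM − 7:00 = 1:25 PM UTC on Jul 19.
Add 9 hours and 30 minutes travel time → 10:55 PM UTC.
Johannesburg is UTC+2:00, so local arrival = 10:55 PM + 2:00 = 12:55 AM on Jul 20.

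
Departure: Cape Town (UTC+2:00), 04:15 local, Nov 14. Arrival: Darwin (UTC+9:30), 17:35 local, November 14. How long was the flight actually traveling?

Departure in UTC: 04:15 − 2:00 = 02:15 on Nov 14.
Arrival in UTC: 17:35 − 9:30 = 08:05 on Nov 14.
Elapsed = 08:05 − 02:15 = 5 hours 50 minutes.

5 hours 50 minutes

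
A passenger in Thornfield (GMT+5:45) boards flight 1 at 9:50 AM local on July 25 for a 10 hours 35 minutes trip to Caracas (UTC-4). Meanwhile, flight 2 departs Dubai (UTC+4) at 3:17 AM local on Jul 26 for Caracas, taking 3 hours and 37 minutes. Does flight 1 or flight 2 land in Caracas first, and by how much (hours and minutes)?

the first, by 12 hours 14 minutes

Flight 1 in UTC: 9:50 AM − 5:45 = 4:05 AM on Jul 25.
+10 hours 35 minutes → arrive 2:40 PM UTC on Jul 25.
Flight 2 in UTC: 3:17 AM − 4:00 = 11:17 PM on Jul 25.
+3 hours 37 minutes → arrive 2:54 AM UTC on Jul 26.
Flight 1 lands earlier by 12 hours 14 minutes.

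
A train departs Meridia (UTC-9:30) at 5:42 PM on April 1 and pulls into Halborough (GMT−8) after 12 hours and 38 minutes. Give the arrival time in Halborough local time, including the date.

Halborough is 1:30 ahead of Meridia.
After 12 hours 38 minutes it is 6:20 AM (Apr 2) in Meridia.
Shift by the zone difference: 6:20 AM + 1:30 = 7:50 AM on Apr 2 in Halborough.

7:50 AM on Apr 2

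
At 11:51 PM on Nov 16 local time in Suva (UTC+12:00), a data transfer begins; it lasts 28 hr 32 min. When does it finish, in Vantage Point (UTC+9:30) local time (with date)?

1:53 AM on Nov 18

Convert start to UTC: 11:51 PM − 12:00 = 11:51 AM UTC on Nov 16.
Add 28 hours 32 minutes duration → 4:23 PM UTC (Nov 17).
Vantage Point is UTC+9:30, so local end time = 4:23 PM + 9:30 = 1:53 AM on Nov 18.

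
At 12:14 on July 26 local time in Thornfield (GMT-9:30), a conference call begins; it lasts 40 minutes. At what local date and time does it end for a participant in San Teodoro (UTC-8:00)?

Convert start to UTC: 12:14 + 9:30 = 21:44 UTC on Jul 26.
Add 40 minutes duration → 22:24 UTC.
San Teodoro is UTC−8:00, so local end time = 22:24 − 8:00 = 14:24 on Jul 26.

14:24 on Jul 26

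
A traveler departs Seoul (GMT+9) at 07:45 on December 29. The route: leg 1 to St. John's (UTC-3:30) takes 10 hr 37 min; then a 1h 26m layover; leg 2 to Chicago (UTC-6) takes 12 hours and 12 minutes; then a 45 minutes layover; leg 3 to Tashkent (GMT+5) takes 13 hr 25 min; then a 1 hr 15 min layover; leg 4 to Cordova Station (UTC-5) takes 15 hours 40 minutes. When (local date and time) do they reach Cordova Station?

01:05 on December 31

Convert departure to UTC: 07:45 − 9:00 = 22:45 UTC on Dec 28.
Add 10 hours and 37 minutes leg 1 → 09:22 UTC (Dec 29).
Add 1 hour and 26 minutes layover in St. John's → 10:48 UTC.
Add 12 hours 12 minutes leg 2 → 23:00 UTC.
Add 45 minutes layover in Chicago → 23:45 UTC.
Add 13 hours 25 minutes leg 3 → 13:10 UTC (Dec 30).
Add 1 hour and 15 minutes layover in Tashkent → 14:25 UTC.
Add 15 hours and 40 minutes leg 4 → 06:05 UTC (Dec 31).
Cordova Station is UTC−5:00, so local arrival = 06:05 − 5:00 = 01:05 on Dec 31.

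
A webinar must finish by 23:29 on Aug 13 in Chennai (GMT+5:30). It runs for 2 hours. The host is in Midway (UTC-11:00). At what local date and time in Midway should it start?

04:59 on Aug 13

Target end time in UTC: 23:29 − 5:30 = 17:59 on Aug 13.
Subtract 2 hours → start 15:59 UTC on Aug 13.
Midway is UTC−11:00: 15:59 − 11:00 = 04:59 on Aug 13.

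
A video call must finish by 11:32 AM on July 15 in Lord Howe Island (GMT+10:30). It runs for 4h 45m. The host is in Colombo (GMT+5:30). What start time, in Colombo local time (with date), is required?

1:47 AM on Jul 15

Target end time in UTC: 11:32 AM − 10:30 = 1:02 AM on Jul 15.
Subtract 4 hours and 45 minutes → start 8:17 PM UTC on Jul 14.
Colombo is UTC+5:30: 8:17 PM + 5:30 = 1:47 AM on Jul 15.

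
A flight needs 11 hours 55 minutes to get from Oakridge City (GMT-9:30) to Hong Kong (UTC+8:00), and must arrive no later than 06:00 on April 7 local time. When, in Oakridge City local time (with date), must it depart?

00:35 on Apr 6

Target arrival in UTC: 06:00 − 8:00 = 22:00 on Apr 6.
Subtract 11 hours and 55 minutes → departure 10:05 UTC on Apr 6.
Oakridge City is UTC−9:30: 10:05 − 9:30 = 00:35 on Apr 6.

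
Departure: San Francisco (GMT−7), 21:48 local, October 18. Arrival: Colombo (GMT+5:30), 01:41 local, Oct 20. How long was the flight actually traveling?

15 hours 23 minutes

Departure in UTC: 21:48 + 7:00 = 04:48 on Oct 19.
Arrival in UTC: 01:41 − 5:30 = 20:11 on Oct 19.
Elapsed = 20:11 − 04:48 = 15 hours 23 minutes.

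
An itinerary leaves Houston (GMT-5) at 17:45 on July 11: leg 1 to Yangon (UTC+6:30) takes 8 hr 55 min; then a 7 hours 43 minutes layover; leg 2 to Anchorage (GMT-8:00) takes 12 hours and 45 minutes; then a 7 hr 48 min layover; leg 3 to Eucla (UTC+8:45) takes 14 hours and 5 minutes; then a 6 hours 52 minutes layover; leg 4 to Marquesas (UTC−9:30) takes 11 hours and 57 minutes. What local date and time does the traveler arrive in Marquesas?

11:20 on July 14

Convert departure to UTC: 17:45 + 5:00 = 22:45 UTC on Jul 11.
Add 8 hours 55 minutes leg 1 → 07:40 UTC (Jul 12).
Add 7 hours and 43 minutes layover in Yangon → 15:23 UTC.
Add 12 hours 45 minutes leg 2 → 04:08 UTC (Jul 13).
Add 7 hours and 48 minutes layover in Anchorage → 11:56 UTC.
Add 14 hours and 5 minutes leg 3 → 02:01 UTC (Jul 14).
Add 6 hours and 52 minutes layover in Eucla → 08:53 UTC.
Add 11 hours and 57 minutes leg 4 → 20:50 UTC.
Marquesas is UTC−9:30, so local arrival = 20:50 − 9:30 = 11:20 on Jul 14.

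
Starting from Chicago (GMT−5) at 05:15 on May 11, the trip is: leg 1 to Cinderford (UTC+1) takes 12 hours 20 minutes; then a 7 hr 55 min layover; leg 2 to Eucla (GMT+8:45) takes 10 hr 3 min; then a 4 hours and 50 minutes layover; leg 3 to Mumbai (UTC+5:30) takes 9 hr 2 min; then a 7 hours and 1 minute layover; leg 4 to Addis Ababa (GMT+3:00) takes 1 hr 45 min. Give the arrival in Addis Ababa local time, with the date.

18:11 on May 13

Convert departure to UTC: 05:15 + 5:00 = 10:15 UTC on May 11.
Add 12 hours 20 minutes leg 1 → 22:35 UTC.
Add 7 hours 55 minutes layover in Cinderford → 06:30 UTC (May 12).
Add 10 hours and 3 minutes leg 2 → 16:33 UTC.
Add 4 hours 50 minutes layover in Eucla → 21:23 UTC.
Add 9 hours 2 minutes leg 3 → 06:25 UTC (May 13).
Add 7 hours and 1 minute layover in Mumbai → 13:26 UTC.
Add 1 hour 45 minutes leg 4 → 15:11 UTC.
Addis Ababa is UTC+3:00, so local arrival = 15:11 + 3:00 = 18:11 on May 13.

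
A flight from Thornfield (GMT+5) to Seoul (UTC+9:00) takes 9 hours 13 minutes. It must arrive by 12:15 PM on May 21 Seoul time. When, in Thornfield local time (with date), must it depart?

11:02 PM on May 20

Target arrival in UTC: 12:15 PM − 9:00 = 3:15 AM on May 21.
Subtract 9 hours 13 minutes → departure 6:02 PM UTC on May 20.
Thornfield is UTC+5:00: 6:02 PM + 5:00 = 11:02 PM on May 20.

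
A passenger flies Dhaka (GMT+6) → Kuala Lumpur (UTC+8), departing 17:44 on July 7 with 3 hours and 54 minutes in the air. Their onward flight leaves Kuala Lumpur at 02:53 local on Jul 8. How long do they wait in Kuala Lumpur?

Convert departure to UTC: 17:44 − 6:00 = 11:44 UTC on Jul 7.
Add 3 hours and 54 minutes flight time → 15:38 UTC.
Kuala Lumpur is UTC+8:00, so local arrival = 15:38 + 8:00 = 23:38 on Jul 7.
Layover = 02:53 − 23:38 (+1 day) = 3 hours 15 minutes.

3 hours 15 minutes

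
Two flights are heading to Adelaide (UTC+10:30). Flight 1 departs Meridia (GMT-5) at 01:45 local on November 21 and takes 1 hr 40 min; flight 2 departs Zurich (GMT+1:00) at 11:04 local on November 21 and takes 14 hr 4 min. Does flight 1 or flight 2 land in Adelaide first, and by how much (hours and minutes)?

Flight 1 in UTC: 01:45 + 5:00 = 06:45 on Nov 21.
+1 hour and 40 minutes → arrive 08:25 UTC on Nov 21.
Flight 2 in UTC: 11:04 − 1:00 = 10:04 on Nov 21.
+14 hours 4 minutes → arrive 00:08 UTC on Nov 22.
Flight 1 lands earlier by 15 hours 43 minutes.

the first, by 15 hours 43 minutes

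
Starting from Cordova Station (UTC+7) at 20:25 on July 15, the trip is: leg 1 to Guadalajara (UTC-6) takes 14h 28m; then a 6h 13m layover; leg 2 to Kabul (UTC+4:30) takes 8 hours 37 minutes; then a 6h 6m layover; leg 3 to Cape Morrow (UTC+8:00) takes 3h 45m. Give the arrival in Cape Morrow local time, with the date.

Convert departure to UTC: 20:25 − 7:00 = 13:25 UTC on Jul 15.
Add 14 hours and 28 minutes leg 1 → 03:53 UTC (Jul 16).
Add 6 hours and 13 minutes layover in Guadalajara → 10:06 UTC.
Add 8 hours 37 minutes leg 2 → 18:43 UTC.
Add 6 hours and 6 minutes layover in Kabul → 00:49 UTC (Jul 17).
Add 3 hours 45 minutes leg 3 → 04:34 UTC.
Cape Morrow is UTC+8:00, so local arrival = 04:34 + 8:00 = 12:34 on Jul 17.

12:34 on July 17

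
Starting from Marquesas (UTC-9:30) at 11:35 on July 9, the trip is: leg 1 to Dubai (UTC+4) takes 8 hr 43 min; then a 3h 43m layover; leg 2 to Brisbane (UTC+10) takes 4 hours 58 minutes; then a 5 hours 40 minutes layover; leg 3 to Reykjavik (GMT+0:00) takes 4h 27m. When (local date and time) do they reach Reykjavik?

00:36 on Jul 11

Convert departure to UTC: 11:35 + 9:30 = 21:05 UTC on Jul 9.
Add 8 hours and 43 minutes leg 1 → 05:48 UTC (Jul 10).
Add 3 hours and 43 minutes layover in Dubai → 09:31 UTC.
Add 4 hours 58 minutes leg 2 → 14:29 UTC.
Add 5 hours 40 minutes layover in Brisbane → 20:09 UTC.
Add 4 hours and 27 minutes leg 3 → 00:36 UTC (Jul 11).
Reykjavik is UTC+0, so local arrival is the same: 00:36 on Jul 11.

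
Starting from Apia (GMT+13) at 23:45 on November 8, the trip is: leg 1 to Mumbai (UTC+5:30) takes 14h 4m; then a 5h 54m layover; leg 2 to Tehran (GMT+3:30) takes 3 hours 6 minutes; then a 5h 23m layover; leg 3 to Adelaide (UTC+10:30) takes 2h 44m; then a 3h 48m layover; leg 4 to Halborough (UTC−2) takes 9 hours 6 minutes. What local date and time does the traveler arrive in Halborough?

Convert departure to UTC: 23:45 − 13:00 = 10:45 UTC on Nov 8.
Add 14 hours and 4 minutes leg 1 → 00:49 UTC (Nov 9).
Add 5 hours 54 minutes layover in Mumbai → 06:43 UTC.
Add 3 hours and 6 minutes leg 2 → 09:49 UTC.
Add 5 hours and 23 minutes layover in Tehran → 15:12 UTC.
Add 2 hours and 44 minutes leg 3 → 17:56 UTC.
Add 3 hours and 48 minutes layover in Adelaide → 21:44 UTC.
Add 9 hours and 6 minutes leg 4 → 06:50 UTC (Nov 10).
Halborough is UTC−2:00, so local arrival = 06:50 − 2:00 = 04:50 on Nov 10.

04:50 on November 10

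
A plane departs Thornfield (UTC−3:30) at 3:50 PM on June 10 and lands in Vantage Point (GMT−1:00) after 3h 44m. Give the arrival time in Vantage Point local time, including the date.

Vantage Point is 2:30 ahead of Thornfield.
After 3 hours and 44 minutes it is 7:34 PM in Thornfield.
Shift by the zone difference: 7:34 PM + 2:30 = 10:04 PM on Jun 10 in Vantage Point.

10:04 PM on Jun 10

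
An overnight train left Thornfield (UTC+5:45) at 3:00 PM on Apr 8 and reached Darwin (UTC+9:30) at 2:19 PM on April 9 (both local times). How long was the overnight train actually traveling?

Departure in UTC: 3:00 PM − 5:45 = 9:15 AM on Apr 8.
Arrival in UTC: 2:19 PM − 9:30 = 4:49 AM on Apr 9.
Elapsed = 4:49 AM − 9:15 AM (+1 day) = 19 hours 34 minutes.

19 hours 34 minutes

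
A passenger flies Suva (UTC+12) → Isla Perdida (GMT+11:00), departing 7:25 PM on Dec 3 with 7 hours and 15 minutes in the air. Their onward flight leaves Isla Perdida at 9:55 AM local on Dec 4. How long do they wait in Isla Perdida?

8 hours 15 minutes

Convert departure to UTC: 7:25 PM − 12:00 = 7:25 AM UTC on Dec 3.
Add 7 hours 15 minutes flight time → 2:40 PM UTC.
Isla Perdida is UTC+11:00, so local arrival = 2:40 PM + 11:00 = 1:40 AM on Dec 4.
Layover = 9:55 AM − 1:40 AM = 8 hours 15 minutes.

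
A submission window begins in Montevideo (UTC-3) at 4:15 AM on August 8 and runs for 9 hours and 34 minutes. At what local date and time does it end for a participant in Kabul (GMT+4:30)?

9:19 PM on August 8

Kabul is 7:30 ahead of Montevideo.
After 9 hours and 34 minutes it is 1:49 PM in Montevideo.
Shift by the zone difference: 1:49 PM + 7:30 = 9:19 PM on Aug 8 in Kabul.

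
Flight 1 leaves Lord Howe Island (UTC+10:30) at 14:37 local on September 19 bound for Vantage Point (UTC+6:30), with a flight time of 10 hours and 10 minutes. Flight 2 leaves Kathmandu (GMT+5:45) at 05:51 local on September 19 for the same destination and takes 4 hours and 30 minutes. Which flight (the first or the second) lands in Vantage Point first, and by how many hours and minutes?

the second, by 9 hours 41 minutes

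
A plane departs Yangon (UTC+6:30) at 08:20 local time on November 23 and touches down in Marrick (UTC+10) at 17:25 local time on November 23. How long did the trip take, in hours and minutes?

Departure in UTC: 08:20 − 6:30 = 01:50 on Nov 23.
Arrival in UTC: 17:25 − 10:00 = 07:25 on Nov 23.
Elapsed = 07:25 − 01:50 = 5 hours 35 minutes.

5 hours 35 minutes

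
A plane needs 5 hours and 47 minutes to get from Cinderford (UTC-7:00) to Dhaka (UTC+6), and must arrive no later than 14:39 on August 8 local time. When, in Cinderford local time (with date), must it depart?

19:52 on August 7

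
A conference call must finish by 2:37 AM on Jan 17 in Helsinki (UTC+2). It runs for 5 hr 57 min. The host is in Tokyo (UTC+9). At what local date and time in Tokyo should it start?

Target end time in UTC: 2:37 AM − 2:00 = 12:37 AM on Jan 17.
Subtract 5 hours 57 minutes → start 6:40 PM UTC on Jan 16.
Tokyo is UTC+9:00: 6:40 PM + 9:00 = 3:40 AM on Jan 17.

3:40 AM on Jan 17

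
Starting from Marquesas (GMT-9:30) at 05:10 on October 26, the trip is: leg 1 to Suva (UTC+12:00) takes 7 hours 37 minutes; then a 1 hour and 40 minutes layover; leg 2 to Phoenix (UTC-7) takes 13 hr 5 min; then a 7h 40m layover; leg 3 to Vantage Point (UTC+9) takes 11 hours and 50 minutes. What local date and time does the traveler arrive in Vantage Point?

Convert departure to UTC: 05:10 + 9:30 = 14:40 UTC on Oct 26.
Add 7 hours and 37 minutes leg 1 → 22:17 UTC.
Add 1 hour 40 minutes layover in Suva → 23:57 UTC.
Add 13 hours and 5 minutes leg 2 → 13:02 UTC (Oct 27).
Add 7 hours 40 minutes layover in Phoenix → 20:42 UTC.
Add 11 hours and 50 minutes leg 3 → 08:32 UTC (Oct 28).
Vantage Point is UTC+9:00, so local arrival = 08:32 + 9:00 = 17:32 on Oct 28.

17:32 on October 28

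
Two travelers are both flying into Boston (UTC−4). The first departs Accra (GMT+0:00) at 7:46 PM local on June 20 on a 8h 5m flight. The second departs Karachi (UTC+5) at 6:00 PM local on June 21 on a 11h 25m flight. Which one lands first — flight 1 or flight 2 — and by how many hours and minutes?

Flight 1 departs at 7:46 PM UTC (Jun 20).
+8 hours and 5 minutes → arrive 3:51 AM UTC on Jun 21.
Flight 2 in UTC: 6:00 PM − 5:00 = 1:00 PM on Jun 21.
+11 hours 25 minutes → arrive 12:25 AM UTC on Jun 22.
Flight 1 lands earlier by 20 hours 34 minutes.

the first, by 20 hours 34 minutes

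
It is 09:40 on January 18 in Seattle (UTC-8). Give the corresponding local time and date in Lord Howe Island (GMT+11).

04:40 on Jan 19

Lord Howe Island is 19:00 ahead of Seattle.
Shift by the zone difference: 09:40 + 19:00 = 04:40 on Jan 19 in Lord Howe Island.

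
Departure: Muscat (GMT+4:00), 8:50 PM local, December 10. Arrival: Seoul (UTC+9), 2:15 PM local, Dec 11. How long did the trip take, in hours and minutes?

12 hours 25 minutes

Seoul is 5:00 ahead of Muscat.
Clock-face elapsed time (ignoring zones) is 17 hours 25 minutes.
Actual elapsed = 17 hours 25 minutes − 5:00 = 12 hours 25 minutes.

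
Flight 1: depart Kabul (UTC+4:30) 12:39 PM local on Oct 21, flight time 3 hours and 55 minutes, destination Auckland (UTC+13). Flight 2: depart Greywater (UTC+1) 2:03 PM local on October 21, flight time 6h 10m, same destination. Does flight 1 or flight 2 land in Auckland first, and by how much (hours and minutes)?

Flight 1 in UTC: 12:39 PM − 4:30 = 8:09 AM on Oct 21.
+3 hours 55 minutes → arrive 12:04 PM UTC on Oct 21.
Flight 2 in UTC: 2:03 PM − 1:00 = 1:03 PM on Oct 21.
+6 hours 10 minutes → arrive 7:13 PM UTC on Oct 21.
Flight 1 lands earlier by 7 hours 9 minutes.

the first, by 7 hours 9 minutes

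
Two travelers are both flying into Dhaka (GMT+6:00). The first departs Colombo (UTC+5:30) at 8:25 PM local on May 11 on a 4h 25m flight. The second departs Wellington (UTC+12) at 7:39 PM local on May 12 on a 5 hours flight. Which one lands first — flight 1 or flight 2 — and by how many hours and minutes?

the first, by 17 hours 19 minutes

Flight 1 in UTC: 8:25 PM − 5:30 = 2:55 PM on May 11.
+4 hours 25 minutes → arrive 7:20 PM UTC on May 11.
Flight 2 in UTC: 7:39 PM − 12:00 = 7:39 AM on May 12.
+5 hours → arrive 12:39 PM UTC on May 12.
Flight 1 lands earlier by 17 hours 19 minutes.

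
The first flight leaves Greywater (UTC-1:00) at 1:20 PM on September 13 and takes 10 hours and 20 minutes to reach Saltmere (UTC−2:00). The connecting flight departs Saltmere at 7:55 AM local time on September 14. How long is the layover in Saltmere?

9 hours 15 minutes

Convert departure to UTC: 1:20 PM + 1:00 = 2:20 PM UTC on Sep 13.
Add 10 hours and 20 minutes flight time → 12:40 AM UTC (Sep 14).
Saltmere is UTC−2:00, so local arrival = 12:40 AM − 2:00 = 10:40 PM on Sep 13.
Layover = 7:55 AM − 10:40 PM (+1 day) = 9 hours 15 minutes.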